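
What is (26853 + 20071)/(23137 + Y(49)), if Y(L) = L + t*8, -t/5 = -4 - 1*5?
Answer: 23462/11773 ≈ 1.9929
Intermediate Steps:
t = 45 (t = -5*(-4 - 1*5) = -5*(-4 - 5) = -5*(-9) = 45)
Y(L) = 360 + L (Y(L) = L + 45*8 = L + 360 = 360 + L)
(26853 + 20071)/(23137 + Y(49)) = (26853 + 20071)/(23137 + (360 + 49)) = 46924/(23137 + 409) = 46924/23546 = 46924*(1/23546) = 23462/11773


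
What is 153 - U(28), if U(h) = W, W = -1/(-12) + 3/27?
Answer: 5501/36 ≈ 152.81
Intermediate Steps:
W = 7/36 (W = -1*(-1/12) + 3*(1/27) = 1/12 + ⅑ = 7/36 ≈ 0.19444)
U(h) = 7/36
153 - U(28) = 153 - 1*7/36 = 153 - 7/36 = 5501/36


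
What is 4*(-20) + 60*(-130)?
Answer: -7880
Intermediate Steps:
4*(-20) + 60*(-130) = -80 - 7800 = -7880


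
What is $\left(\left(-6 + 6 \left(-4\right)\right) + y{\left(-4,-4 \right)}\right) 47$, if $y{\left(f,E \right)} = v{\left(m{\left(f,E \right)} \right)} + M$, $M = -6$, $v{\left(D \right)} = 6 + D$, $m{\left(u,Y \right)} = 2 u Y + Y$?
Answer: $-94$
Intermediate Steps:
$m{\left(u,Y \right)} = Y + 2 Y u$ ($m{\left(u,Y \right)} = 2 Y u + Y = Y + 2 Y u$)
$y{\left(f,E \right)} = E \left(1 + 2 f\right)$ ($y{\left(f,E \right)} = \left(6 + E \left(1 + 2 f\right)\right) - 6 = E \left(1 + 2 f\right)$)
$\left(\left(-6 + 6 \left(-4\right)\right) + y{\left(-4,-4 \right)}\right) 47 = \left(\left(-6 + 6 \left(-4\right)\right) - 4 \left(1 + 2 \left(-4\right)\right)\right) 47 = \left(\left(-6 - 24\right) - 4 \left(1 - 8\right)\right) 47 = \left(-30 - -28\right) 47 = \left(-30 + 28\right) 47 = \left(-2\right) 47 = -94$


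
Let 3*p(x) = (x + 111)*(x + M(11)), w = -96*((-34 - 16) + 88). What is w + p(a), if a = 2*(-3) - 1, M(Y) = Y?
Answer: -10528/3 ≈ -3509.3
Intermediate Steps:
a = -7 (a = -6 - 1 = -7)
w = -3648 (w = -96*(-50 + 88) = -96*38 = -3648)
p(x) = (11 + x)*(111 + x)/3 (p(x) = ((x + 111)*(x + 11))/3 = ((111 + x)*(11 + x))/3 = ((11 + x)*(111 + x))/3 = (11 + x)*(111 + x)/3)
w + p(a) = -3648 + (407 + (⅓)*(-7)² + (122/3)*(-7)) = -3648 + (407 + (⅓)*49 - 854/3) = -3648 + (407 + 49/3 - 854/3) = -3648 + 416/3 = -10528/3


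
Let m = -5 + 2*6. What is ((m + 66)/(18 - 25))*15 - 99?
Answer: -1788/7 ≈ -255.43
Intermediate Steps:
m = 7 (m = -5 + 12 = 7)
((m + 66)/(18 - 25))*15 - 99 = ((7 + 66)/(18 - 25))*15 - 99 = (73/(-7))*15 - 99 = (73*(-⅐))*15 - 99 = -73/7*15 - 99 = -1095/7 - 99 = -1788/7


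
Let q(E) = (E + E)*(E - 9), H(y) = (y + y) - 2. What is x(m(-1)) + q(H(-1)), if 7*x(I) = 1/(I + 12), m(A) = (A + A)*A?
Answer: 10193/98 ≈ 104.01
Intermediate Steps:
H(y) = -2 + 2*y (H(y) = 2*y - 2 = -2 + 2*y)
q(E) = 2*E*(-9 + E) (q(E) = (2*E)*(-9 + E) = 2*E*(-9 + E))
m(A) = 2*A² (m(A) = (2*A)*A = 2*A²)
x(I) = 1/(7*(12 + I)) (x(I) = 1/(7*(I + 12)) = 1/(7*(12 + I)))
x(m(-1)) + q(H(-1)) = 1/(7*(12 + 2*(-1)²)) + 2*(-2 + 2*(-1))*(-9 + (-2 + 2*(-1))) = 1/(7*(12 + 2*1)) + 2*(-2 - 2)*(-9 + (-2 - 2)) = 1/(7*(12 + 2)) + 2*(-4)*(-9 - 4) = (⅐)/14 + 2*(-4)*(-13) = (⅐)*(1/14) + 104 = 1/98 + 104 = 10193/98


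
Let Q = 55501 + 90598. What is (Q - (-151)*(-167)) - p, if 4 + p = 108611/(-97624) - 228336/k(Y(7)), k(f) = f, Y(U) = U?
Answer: 104901457989/683368 ≈ 1.5351e+5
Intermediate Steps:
p = -22294567413/683368 (p = -4 + (108611/(-97624) - 228336/7) = -4 + (108611*(-1/97624) - 228336*1/7) = -4 + (-108611/97624 - 228336/7) = -4 - 22291833941/683368 = -22294567413/683368 ≈ -32625.)
Q = 146099
(Q - (-151)*(-167)) - p = (146099 - (-151)*(-167)) - 1*(-22294567413/683368) = (146099 - 1*25217) + 22294567413/683368 = (146099 - 25217) + 22294567413/683368 = 120882 + 22294567413/683368 = 104901457989/683368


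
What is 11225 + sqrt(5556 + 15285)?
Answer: 11225 + sqrt(20841) ≈ 11369.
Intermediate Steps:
11225 + sqrt(5556 + 15285) = 11225 + sqrt(20841)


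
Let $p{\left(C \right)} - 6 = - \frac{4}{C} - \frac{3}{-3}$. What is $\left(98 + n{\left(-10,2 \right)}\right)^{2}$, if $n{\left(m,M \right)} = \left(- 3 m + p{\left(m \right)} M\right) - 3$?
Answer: $\frac{488601}{25} \approx 19544.0$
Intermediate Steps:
$p{\left(C \right)} = 7 - \frac{4}{C}$ ($p{\left(C \right)} = 6 - \left(-1 + \frac{4}{C}\right) = 6 + \left(- \frac{4}{C} + 1\right) = 6 + \left(1 - \frac{4}{C}\right) = 7 - \frac{4}{C}$)
$n{\left(m,M \right)} = -3 - 3 m + M \left(7 - \frac{4}{m}\right)$ ($n{\left(m,M \right)} = \left(- 3 m + \left(7 - \frac{4}{m}\right) M\right) - 3 = \left(- 3 m + M \left(7 - \frac{4}{m}\right)\right) - 3 = -3 - 3 m + M \left(7 - \frac{4}{m}\right)$)
$\left(98 + n{\left(-10,2 \right)}\right)^{2} = \left(98 - \left(-41 - \frac{4}{5}\right)\right)^{2} = \left(98 + \left(-3 + 30 + 14 - 8 \left(- \frac{1}{10}\right)\right)\right)^{2} = \left(98 + \left(-3 + 30 + 14 + \frac{4}{5}\right)\right)^{2} = \left(98 + \frac{209}{5}\right)^{2} = \left(\frac{699}{5}\right)^{2} = \frac{488601}{25}$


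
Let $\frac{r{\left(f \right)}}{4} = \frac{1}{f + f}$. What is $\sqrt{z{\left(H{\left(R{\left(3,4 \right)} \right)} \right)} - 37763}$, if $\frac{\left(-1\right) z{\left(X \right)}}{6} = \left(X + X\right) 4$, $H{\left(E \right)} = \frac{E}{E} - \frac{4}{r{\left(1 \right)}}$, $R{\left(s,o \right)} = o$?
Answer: $i \sqrt{37715} \approx 194.2 i$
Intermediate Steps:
$r{\left(f \right)} = \frac{2}{f}$ ($r{\left(f \right)} = \frac{4}{f + f} = \frac{4}{2 f} = 4 \frac{1}{2 f} = \frac{2}{f}$)
$H{\left(E \right)} = -1$ ($H{\left(E \right)} = \frac{E}{E} - \frac{4}{2 \cdot 1^{-1}} = 1 - \frac{4}{2 \cdot 1} = 1 - \frac{4}{2} = 1 - 2 = -1$)
$z{\left(X \right)} = - 48 X$ ($z{\left(X \right)} = - 6 \left(X + X\right) 4 = - 6 \cdot 2 X 4 = - 6 \cdot 8 X = - 48 X$)
$\sqrt{z{\left(H{\left(R{\left(3,4 \right)} \right)} \right)} - 37763} = \sqrt{\left(-48\right) \left(-1\right) - 37763} = \sqrt{48 - 37763} = \sqrt{-37715} = i \sqrt{37715}$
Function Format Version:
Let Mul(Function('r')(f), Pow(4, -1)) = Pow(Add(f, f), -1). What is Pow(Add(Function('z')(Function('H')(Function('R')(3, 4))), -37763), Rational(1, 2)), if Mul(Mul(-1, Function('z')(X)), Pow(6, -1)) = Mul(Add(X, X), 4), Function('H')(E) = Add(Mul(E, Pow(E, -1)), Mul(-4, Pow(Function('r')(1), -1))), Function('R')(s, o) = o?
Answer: Mul(I, Pow(37715, Rational(1, 2))) ≈ Mul(194.20, I)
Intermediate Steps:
Function('r')(f) = Mul(2, Pow(f, -1)) (Function('r')(f) = Mul(4, Pow(Add(f, f), -1)) = Mul(4, Pow(Mul(2, f), -1)) = Mul(4, Mul(Rational(1, 2), Pow(f, -1))) = Mul(2, Pow(f, -1)))
Function('H')(E) = -1 (Function('H')(E) = Add(Mul(E, Pow(E, -1)), Mul(-4, Pow(Mul(2, Pow(1, -1)), -1))) = Add(1, Mul(-4, Pow(Mul(2, 1), -1))) = Add(1, Mul(-4, Pow(2, -1))) = Add(1, Mul(-4, Rational(1, 2))) = Add(1, -2) = -1)
Function('z')(X) = Mul(-48, X) (Function('z')(X) = Mul(-6, Mul(Add(X, X), 4)) = Mul(-6, Mul(Mul(2, X), 4)) = Mul(-6, Mul(8, X)) = Mul(-48, X))
Pow(Add(Function('z')(Function('H')(Function('R')(3, 4))), -37763), Rational(1, 2)) = Pow(Add(Mul(-48, -1), -37763), Rational(1, 2)) = Pow(Add(48, -37763), Rational(1, 2)) = Pow(-37715, Rational(1, 2)) = Mul(I, Pow(37715, Rational(1, 2)))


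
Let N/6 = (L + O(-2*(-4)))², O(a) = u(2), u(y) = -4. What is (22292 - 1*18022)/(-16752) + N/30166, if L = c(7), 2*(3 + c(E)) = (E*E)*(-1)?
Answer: -7268947/126335208 ≈ -0.057537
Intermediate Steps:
O(a) = -4
c(E) = -3 - E²/2 (c(E) = -3 + ((E*E)*(-1))/2 = -3 + (E²*(-1))/2 = -3 + (-E²)/2 = -3 - E²/2)
L = -55/2 (L = -3 - ½*7² = -3 - ½*49 = -3 - 49/2 = -55/2 ≈ -27.500)
N = 11907/2 (N = 6*(-55/2 - 4)² = 6*(-63/2)² = 6*(3969/4) = 11907/2 ≈ 5953.5)
(22292 - 1*18022)/(-16752) + N/30166 = (22292 - 1*18022)/(-16752) + (11907/2)/30166 = (22292 - 18022)*(-1/16752) + (11907/2)*(1/30166) = 4270*(-1/16752) + 11907/60332 = -2135/8376 + 11907/60332 = -7268947/126335208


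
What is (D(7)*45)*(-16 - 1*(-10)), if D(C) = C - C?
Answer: 0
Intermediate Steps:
D(C) = 0
(D(7)*45)*(-16 - 1*(-10)) = (0*45)*(-16 - 1*(-10)) = 0*(-16 + 10) = 0*(-6) = 0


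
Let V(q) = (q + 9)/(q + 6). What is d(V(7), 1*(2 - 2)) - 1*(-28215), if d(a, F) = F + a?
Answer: 366811/13 ≈ 28216.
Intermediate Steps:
V(q) = (9 + q)/(6 + q)
d(V(7), 1*(2 - 2)) - 1*(-28215) = (1*(2 - 2) + (9 + 7)/(6 + 7)) - 1*(-28215) = (1*0 + 16/13) + 28215 = (0 + (1/13)*16) + 28215 = (0 + 16/13) + 28215 = 16/13 + 28215 = 366811/13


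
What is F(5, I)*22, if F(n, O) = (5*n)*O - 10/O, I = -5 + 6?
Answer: 330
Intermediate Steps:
I = 1
F(n, O) = -10/O + 5*O*n (F(n, O) = 5*O*n - 10/O = -10/O + 5*O*n)
F(5, I)*22 = (-10/1 + 5*1*5)*22 = (-10*1 + 25)*22 = (-10 + 25)*22 = 15*22 = 330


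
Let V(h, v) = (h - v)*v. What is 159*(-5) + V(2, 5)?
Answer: -810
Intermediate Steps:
V(h, v) = v*(h - v)
159*(-5) + V(2, 5) = 159*(-5) + 5*(2 - 1*5) = -795 + 5*(2 - 5) = -795 + 5*(-3) = -795 - 15 = -810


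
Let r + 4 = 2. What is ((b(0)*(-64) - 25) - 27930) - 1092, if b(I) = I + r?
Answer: -28919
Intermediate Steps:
r = -2 (r = -4 + 2 = -2)
b(I) = -2 + I (b(I) = I - 2 = -2 + I)
((b(0)*(-64) - 25) - 27930) - 1092 = (((-2 + 0)*(-64) - 25) - 27930) - 1092 = ((-2*(-64) - 25) - 27930) - 1092 = ((128 - 25) - 27930) - 1092 = (103 - 27930) - 1092 = -27827 - 1092 = -28919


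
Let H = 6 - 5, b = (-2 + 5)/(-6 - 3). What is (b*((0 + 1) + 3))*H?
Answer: -4/3 ≈ -1.3333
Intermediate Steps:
b = -1/3 (b = 3/(-9) = 3*(-1/9) = -1/3 ≈ -0.33333)
H = 1
(b*((0 + 1) + 3))*H = -((0 + 1) + 3)/3*1 = -(1 + 3)/3*1 = -1/3*4*1 = -4/3*1 = -4/3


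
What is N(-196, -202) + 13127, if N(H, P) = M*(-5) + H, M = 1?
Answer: 12926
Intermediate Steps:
N(H, P) = -5 + H (N(H, P) = 1*(-5) + H = -5 + H)
N(-196, -202) + 13127 = (-5 - 196) + 13127 = -201 + 13127 = 12926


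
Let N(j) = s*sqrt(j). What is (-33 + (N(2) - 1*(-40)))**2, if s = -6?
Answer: 121 - 84*sqrt(2) ≈ 2.2061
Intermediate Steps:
N(j) = -6*sqrt(j)
(-33 + (N(2) - 1*(-40)))**2 = (-33 + (-6*sqrt(2) - 1*(-40)))**2 = (-33 + (-6*sqrt(2) + 40))**2 = (-33 + (40 - 6*sqrt(2)))**2 = (7 - 6*sqrt(2))**2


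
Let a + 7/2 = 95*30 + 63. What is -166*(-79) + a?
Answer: 32047/2 ≈ 16024.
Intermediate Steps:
a = 5819/2 (a = -7/2 + (95*30 + 63) = -7/2 + (2850 + 63) = -7/2 + 2913 = 5819/2 ≈ 2909.5)
-166*(-79) + a = -166*(-79) + 5819/2 = 13114 + 5819/2 = 32047/2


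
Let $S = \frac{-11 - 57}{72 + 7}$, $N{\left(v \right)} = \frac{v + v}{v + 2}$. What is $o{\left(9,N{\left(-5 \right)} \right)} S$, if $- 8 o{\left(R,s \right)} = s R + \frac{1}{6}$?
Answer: $\frac{3077}{948} \approx 3.2458$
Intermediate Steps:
$N{\left(v \right)} = \frac{2 v}{2 + v}$
$o{\left(R,s \right)} = - \frac{1}{48} - \frac{R s}{8}$ ($o{\left(R,s \right)} = - \frac{s R + \frac{1}{6}}{8} = - \frac{R s + \frac{1}{6}}{8} = - \frac{\frac{1}{6} + R s}{8} = - \frac{1}{48} - \frac{R s}{8}$)
$S = - \frac{68}{79} \approx -0.86076$
$o{\left(9,N{\left(-5 \right)} \right)} S = \left(- \frac{1}{48} - \frac{9 \cdot 2 \left(-5\right) \frac{1}{2 - 5}}{8}\right) \left(- \frac{68}{79}\right) = \left(- \frac{1}{48} - \frac{9 \cdot 2 \left(-5\right) \frac{1}{-3}}{8}\right) \left(- \frac{68}{79}\right) = \left(- \frac{1}{48} - \frac{9 \cdot 2 \left(-5\right) \left(- \frac{1}{3}\right)}{8}\right) \left(- \frac{68}{79}\right) = \left(- \frac{1}{48} - \frac{9}{8} \cdot \frac{10}{3}\right) \left(- \frac{68}{79}\right) = \left(- \frac{1}{48} - \frac{15}{4}\right) \left(- \frac{68}{79}\right) = \left(- \frac{181}{48}\right) \left(- \frac{68}{79}\right) = \frac{3077}{948}$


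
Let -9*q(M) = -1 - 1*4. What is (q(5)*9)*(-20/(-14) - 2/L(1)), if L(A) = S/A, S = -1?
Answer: 120/7 ≈ 17.143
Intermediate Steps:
q(M) = 5/9 (q(M) = -(-1 - 1*4)/9 = -(-1 - 4)/9 = -1/9*(-5) = 5/9)
L(A) = -1/A
(q(5)*9)*(-20/(-14) - 2/L(1)) = ((5/9)*9)*(-20/(-14) - 2/((-1/1))) = 5*(-20*(-1/14) - 2/((-1*1))) = 5*(10/7 - 2/(-1)) = 5*(10/7 - 2*(-1)) = 5*(10/7 + 2) = 5*(24/7) = 120/7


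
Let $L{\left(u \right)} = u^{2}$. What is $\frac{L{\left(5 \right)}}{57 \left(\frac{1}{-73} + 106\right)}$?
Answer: $\frac{1825}{441009} \approx 0.0041382$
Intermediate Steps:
$\frac{L{\left(5 \right)}}{57 \left(\frac{1}{-73} + 106\right)} = \frac{5^{2}}{57 \left(\frac{1}{-73} + 106\right)} = \frac{25}{57 \left(- \frac{1}{73} + 106\right)} = \frac{25}{57 \cdot \frac{7737}{73}} = \frac{25}{\frac{441009}{73}} = 25 \cdot \frac{73}{441009} = \frac{1825}{441009}$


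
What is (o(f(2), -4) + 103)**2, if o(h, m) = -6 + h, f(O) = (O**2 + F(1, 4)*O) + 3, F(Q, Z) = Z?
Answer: 12544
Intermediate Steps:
f(O) = 3 + O**2 + 4*O (f(O) = (O**2 + 4*O) + 3 = 3 + O**2 + 4*O)
(o(f(2), -4) + 103)**2 = ((-6 + (3 + 2**2 + 4*2)) + 103)**2 = ((-6 + (3 + 4 + 8)) + 103)**2 = ((-6 + 15) + 103)**2 = (9 + 103)**2 = 112**2 = 12544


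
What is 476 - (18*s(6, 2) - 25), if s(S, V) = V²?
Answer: 429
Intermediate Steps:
476 - (18*s(6, 2) - 25) = 476 - (18*2² - 25) = 476 - (18*4 - 25) = 476 - (72 - 25) = 476 - 1*47 = 476 - 47 = 429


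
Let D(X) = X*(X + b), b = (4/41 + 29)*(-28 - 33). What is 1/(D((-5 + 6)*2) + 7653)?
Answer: 41/168391 ≈ 0.00024348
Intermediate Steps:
b = -72773/41 (b = (4*(1/41) + 29)*(-61) = (4/41 + 29)*(-61) = (1193/41)*(-61) = -72773/41 ≈ -1775.0)
D(X) = X*(-72773/41 + X) (D(X) = X*(X - 72773/41) = X*(-72773/41 + X))
1/(D((-5 + 6)*2) + 7653) = 1/(((-5 + 6)*2)*(-72773 + 41*((-5 + 6)*2))/41 + 7653) = 1/((1*2)*(-72773 + 41*(1*2))/41 + 7653) = 1/((1/41)*2*(-72773 + 41*2) + 7653) = 1/((1/41)*2*(-72773 + 82) + 7653) = 1/((1/41)*2*(-72691) + 7653) = 1/(-145382/41 + 7653) = 1/(168391/41) = 41/168391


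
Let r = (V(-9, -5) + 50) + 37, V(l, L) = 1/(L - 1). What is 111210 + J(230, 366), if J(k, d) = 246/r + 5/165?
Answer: 1912082759/17193 ≈ 1.1121e+5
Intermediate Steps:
V(l, L) = 1/(-1 + L)
r = 521/6 (r = (1/(-1 - 5) + 50) + 37 = (1/(-6) + 50) + 37 = (-⅙ + 50) + 37 = 299/6 + 37 = 521/6 ≈ 86.833)
J(k, d) = 49229/17193 (J(k, d) = 246/(521/6) + 5/165 = 246*(6/521) + 5*(1/165) = 1476/521 + 1/33 = 49229/17193)
111210 + J(230, 366) = 111210 + 49229/17193 = 1912082759/17193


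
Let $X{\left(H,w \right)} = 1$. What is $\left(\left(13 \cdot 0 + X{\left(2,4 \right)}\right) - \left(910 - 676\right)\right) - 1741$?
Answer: $-1974$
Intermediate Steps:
$\left(\left(13 \cdot 0 + X{\left(2,4 \right)}\right) - \left(910 - 676\right)\right) - 1741 = \left(\left(13 \cdot 0 + 1\right) - \left(910 - 676\right)\right) - 1741 = \left(\left(0 + 1\right) + \left(\left(-785 + 676\right) - 125\right)\right) - 1741 = \left(1 - 234\right) - 1741 = -233 - 1741 = -1974$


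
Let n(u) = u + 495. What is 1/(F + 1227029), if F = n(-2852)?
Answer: 1/1224672 ≈ 8.1655e-7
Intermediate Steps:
n(u) = 495 + u
F = -2357 (F = 495 - 2852 = -2357)
1/(F + 1227029) = 1/(-2357 + 1227029) = 1/1224672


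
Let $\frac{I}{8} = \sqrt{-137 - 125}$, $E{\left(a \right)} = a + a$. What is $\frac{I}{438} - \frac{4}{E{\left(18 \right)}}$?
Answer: $- \frac{1}{9} + \frac{4 i \sqrt{262}}{219} \approx -0.11111 + 0.29564 i$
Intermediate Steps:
$E{\left(a \right)} = 2 a$
$I = 8 i \sqrt{262}$ ($I = 8 \sqrt{-137 - 125} = 8 \sqrt{-262} = 8 i \sqrt{262} \approx 129.49 i$)
$\frac{I}{438} - \frac{4}{E{\left(18 \right)}} = \frac{8 i \sqrt{262}}{438} - \frac{4}{2 \cdot 18} = 8 i \sqrt{262} \cdot \frac{1}{438} - \frac{4}{36} = \frac{4 i \sqrt{262}}{219} - \frac{1}{9} = - \frac{1}{9} + \frac{4 i \sqrt{262}}{219}$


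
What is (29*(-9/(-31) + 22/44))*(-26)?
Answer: -18473/31 ≈ -595.90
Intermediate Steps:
(29*(-9/(-31) + 22/44))*(-26) = (29*(-9*(-1/31) + 22*(1/44)))*(-26) = (29*(9/31 + 1/2))*(-26) = (29*(49/62))*(-26) = (1421/62)*(-26) = -18473/31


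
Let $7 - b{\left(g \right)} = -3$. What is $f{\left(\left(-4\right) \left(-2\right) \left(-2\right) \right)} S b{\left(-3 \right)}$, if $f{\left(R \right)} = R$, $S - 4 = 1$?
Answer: $-800$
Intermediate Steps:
$S = 5$ ($S = 4 + 1 = 5$)
$b{\left(g \right)} = 10$ ($b{\left(g \right)} = 7 - -3 = 7 + 3 = 10$)
$f{\left(\left(-4\right) \left(-2\right) \left(-2\right) \right)} S b{\left(-3 \right)} = \left(-4\right) \left(-2\right) \left(-2\right) 5 \cdot 10 = 8 \left(-2\right) 5 \cdot 10 = \left(-16\right) 5 \cdot 10 = \left(-80\right) 10 = -800$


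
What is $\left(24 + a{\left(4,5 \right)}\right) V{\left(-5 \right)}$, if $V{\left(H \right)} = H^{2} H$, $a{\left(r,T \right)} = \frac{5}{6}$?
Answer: $- \frac{18625}{6} \approx -3104.2$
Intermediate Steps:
$a{\left(r,T \right)} = \frac{5}{6}$ ($a{\left(r,T \right)} = 5 \cdot \frac{1}{6} = \frac{5}{6}$)
$V{\left(H \right)} = H^{3}$
$\left(24 + a{\left(4,5 \right)}\right) V{\left(-5 \right)} = \left(24 + \frac{5}{6}\right) \left(-5\right)^{3} = \frac{149}{6} \left(-125\right) = - \frac{18625}{6}$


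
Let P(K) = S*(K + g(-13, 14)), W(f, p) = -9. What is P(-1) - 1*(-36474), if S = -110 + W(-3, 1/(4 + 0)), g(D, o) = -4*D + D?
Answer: 31952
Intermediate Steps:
g(D, o) = -3*D
S = -119 (S = -110 - 9 = -119)
P(K) = -4641 - 119*K (P(K) = -119*(K - 3*(-13)) = -119*(K + 39) = -119*(39 + K) = -4641 - 119*K)
P(-1) - 1*(-36474) = (-4641 - 119*(-1)) - 1*(-36474) = (-4641 + 119) + 36474 = -4522 + 36474 = 31952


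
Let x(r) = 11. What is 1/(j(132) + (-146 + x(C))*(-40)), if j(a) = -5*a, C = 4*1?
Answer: 1/4740 ≈ 0.00021097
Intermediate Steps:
C = 4
1/(j(132) + (-146 + x(C))*(-40)) = 1/(-5*132 + (-146 + 11)*(-40)) = 1/(-660 - 135*(-40)) = 1/(-660 + 5400) = 1/4740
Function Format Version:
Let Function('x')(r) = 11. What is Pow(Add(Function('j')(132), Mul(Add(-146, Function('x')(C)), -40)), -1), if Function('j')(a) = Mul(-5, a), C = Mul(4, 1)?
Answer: Rational(1, 4740) ≈ 0.00021097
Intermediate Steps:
C = 4
Pow(Add(Function('j')(132), Mul(Add(-146, Function('x')(C)), -40)), -1) = Pow(Add(Mul(-5, 132), Mul(Add(-146, 11), -40)), -1) = Pow(Add(-660, Mul(-135, -40)), -1) = Pow(Add(-660, 5400), -1) = Pow(4740, -1) = Rational(1, 4740)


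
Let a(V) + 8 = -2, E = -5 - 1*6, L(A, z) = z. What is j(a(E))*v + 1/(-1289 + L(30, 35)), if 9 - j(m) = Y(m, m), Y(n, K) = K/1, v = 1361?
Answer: 32427185/1254 ≈ 25859.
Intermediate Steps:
E = -11 (E = -5 - 6 = -11)
a(V) = -10 (a(V) = -8 - 2 = -10)
Y(n, K) = K (Y(n, K) = K*1 = K)
j(m) = 9 - m
j(a(E))*v + 1/(-1289 + L(30, 35)) = (9 - 1*(-10))*1361 + 1/(-1289 + 35) = (9 + 10)*1361 + 1/(-1254) = 19*1361 - 1/1254 = 25859 - 1/1254 = 32427185/1254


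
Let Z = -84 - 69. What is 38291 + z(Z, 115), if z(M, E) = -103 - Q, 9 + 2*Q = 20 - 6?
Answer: 76371/2 ≈ 38186.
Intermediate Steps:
Q = 5/2 (Q = -9/2 + (20 - 6)/2 = -9/2 + (½)*14 = -9/2 + 7 = 5/2 ≈ 2.5000)
Z = -153
z(M, E) = -211/2 (z(M, E) = -103 - 1*5/2 = -103 - 5/2 = -211/2)
38291 + z(Z, 115) = 38291 - 211/2 = 76371/2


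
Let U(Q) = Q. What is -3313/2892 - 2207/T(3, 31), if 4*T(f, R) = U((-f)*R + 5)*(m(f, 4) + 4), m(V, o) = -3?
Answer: 3154879/31812 ≈ 99.173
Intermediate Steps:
T(f, R) = 5/4 - R*f/4 (T(f, R) = (((-f)*R + 5)*(-3 + 4))/4 = ((-R*f + 5)*1)/4 = ((5 - R*f)*1)/4 = (5 - R*f)/4 = 5/4 - R*f/4)
-3313/2892 - 2207/T(3, 31) = -3313/2892 - 2207/(5/4 - ¼*31*3) = -3313*1/2892 - 2207/(5/4 - 93/4) = -3313/2892 - 2207/(-22) = -3313/2892 - 2207*(-1/22) = -3313/2892 + 2207/22 = 3154879/31812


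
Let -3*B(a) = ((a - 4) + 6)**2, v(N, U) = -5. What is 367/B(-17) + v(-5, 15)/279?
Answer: -34256/6975 ≈ -4.9113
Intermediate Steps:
B(a) = -(2 + a)**2/3 (B(a) = -((a - 4) + 6)**2/3 = -((-4 + a) + 6)**2/3 = -(2 + a)**2/3)
367/B(-17) + v(-5, 15)/279 = 367/((-(2 - 17)**2/3)) - 5/279 = 367/((-1/3*(-15)**2)) - 5*1/279 = 367/((-1/3*225)) - 5/279 = 367/(-75) - 5/279 = 367*(-1/75) - 5/279 = -367/75 - 5/279 = -34256/6975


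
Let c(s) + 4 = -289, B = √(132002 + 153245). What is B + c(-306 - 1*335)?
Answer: -293 + √285247 ≈ 241.09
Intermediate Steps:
B = √285247 ≈ 534.08
c(s) = -293 (c(s) = -4 - 289 = -293)
B + c(-306 - 1*335) = √285247 - 293 = -293 + √285247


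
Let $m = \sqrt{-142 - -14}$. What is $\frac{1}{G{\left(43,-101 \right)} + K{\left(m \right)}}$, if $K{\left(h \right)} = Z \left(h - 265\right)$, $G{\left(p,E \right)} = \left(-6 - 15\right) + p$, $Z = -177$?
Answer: $\frac{46927}{2206153441} + \frac{1416 i \sqrt{2}}{2206153441} \approx 2.1271 \cdot 10^{-5} + 9.077 \cdot 10^{-7} i$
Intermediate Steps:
$G{\left(p,E \right)} = -21 + p$
$m = 8 i \sqrt{2}$ ($m = \sqrt{-142 + 14} = \sqrt{-128} = 8 i \sqrt{2} \approx 11.314 i$)
$K{\left(h \right)} = 46905 - 177 h$ ($K{\left(h \right)} = - 177 \left(h - 265\right) = - 177 \left(-265 + h\right) = 46905 - 177 h$)
$\frac{1}{G{\left(43,-101 \right)} + K{\left(m \right)}} = \frac{1}{\left(-21 + 43\right) + \left(46905 - 177 \cdot 8 i \sqrt{2}\right)} = \frac{1}{22 + \left(46905 - 1416 i \sqrt{2}\right)} = \frac{1}{46927 - 1416 i \sqrt{2}}$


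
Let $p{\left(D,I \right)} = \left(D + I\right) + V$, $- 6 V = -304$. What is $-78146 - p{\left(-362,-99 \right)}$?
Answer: $- \frac{233207}{3} \approx -77736.0$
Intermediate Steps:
$V = \frac{152}{3}$ ($V = \left(- \frac{1}{6}\right) \left(-304\right) = \frac{152}{3} \approx 50.667$)
$p{\left(D,I \right)} = \frac{152}{3} + D + I$ ($p{\left(D,I \right)} = \left(D + I\right) + \frac{152}{3} = \frac{152}{3} + D + I$)
$-78146 - p{\left(-362,-99 \right)} = -78146 - \left(\frac{152}{3} - 362 - 99\right) = -78146 - - \frac{1231}{3} = -78146 + \frac{1231}{3} = - \frac{233207}{3}$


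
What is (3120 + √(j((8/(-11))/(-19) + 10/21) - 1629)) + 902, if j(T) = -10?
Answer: 4022 + I*√1639 ≈ 4022.0 + 40.485*I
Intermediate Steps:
(3120 + √(j((8/(-11))/(-19) + 10/21) - 1629)) + 902 = (3120 + √(-10 - 1629)) + 902 = (3120 + √(-1639)) + 902 = (3120 + I*√1639) + 902 = 4022 + I*√1639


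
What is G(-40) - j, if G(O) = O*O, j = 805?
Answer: 795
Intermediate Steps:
G(O) = O**2
G(-40) - j = (-40)**2 - 1*805 = 1600 - 805 = 795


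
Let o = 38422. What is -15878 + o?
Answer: 22544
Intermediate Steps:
-15878 + o = -15878 + 38422 = 22544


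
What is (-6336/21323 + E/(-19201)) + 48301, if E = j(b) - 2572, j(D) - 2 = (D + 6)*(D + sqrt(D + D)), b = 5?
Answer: 19775468573632/409422923 - 11*sqrt(10)/19201 ≈ 48301.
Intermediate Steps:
j(D) = 2 + (6 + D)*(D + sqrt(2)*sqrt(D)) (j(D) = 2 + (D + 6)*(D + sqrt(D + D)) = 2 + (6 + D)*(D + sqrt(2*D)) = 2 + (6 + D)*(D + sqrt(2)*sqrt(D)))
E = -2515 + 11*sqrt(10) (E = (2 + 5**2 + 6*5 + sqrt(2)*5**(3/2) + 6*sqrt(2)*sqrt(5)) - 2572 = (2 + 25 + 30 + sqrt(2)*(5*sqrt(5)) + 6*sqrt(10)) - 2572 = (2 + 25 + 30 + 5*sqrt(10) + 6*sqrt(10)) - 2572 = (57 + 11*sqrt(10)) - 2572 = -2515 + 11*sqrt(10) ≈ -2480.2)
(-6336/21323 + E/(-19201)) + 48301 = (-6336/21323 + (-2515 + 11*sqrt(10))/(-19201)) + 48301 = (-6336*1/21323 + (-2515 + 11*sqrt(10))*(-1/19201)) + 48301 = (-6336/21323 + (2515/19201 - 11*sqrt(10)/19201)) + 48301 = (-68030191/409422923 - 11*sqrt(10)/19201) + 48301 = 19775468573632/409422923 - 11*sqrt(10)/19201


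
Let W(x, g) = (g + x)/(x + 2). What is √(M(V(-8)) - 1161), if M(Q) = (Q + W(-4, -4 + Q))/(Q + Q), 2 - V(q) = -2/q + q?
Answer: I*√7060755/78 ≈ 34.067*I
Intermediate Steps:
W(x, g) = (g + x)/(2 + x)
V(q) = 2 - q + 2/q (V(q) = 2 - (-2/q + q) = 2 - (q - 2/q) = 2 + (-q + 2/q) = 2 - q + 2/q)
M(Q) = (4 + Q/2)/(2*Q) (M(Q) = (Q + ((-4 + Q) - 4)/(2 - 4))/(Q + Q) = (Q + (-8 + Q)/(-2))/((2*Q)) = (Q - (-8 + Q)/2)*(1/(2*Q)) = (Q + (4 - Q/2))*(1/(2*Q)) = (4 + Q/2)*(1/(2*Q)) = (4 + Q/2)/(2*Q))
√(M(V(-8)) - 1161) = √((8 + (2 - 1*(-8) + 2/(-8)))/(4*(2 - 1*(-8) + 2/(-8))) - 1161) = √((8 + (2 + 8 + 2*(-⅛)))/(4*(2 + 8 + 2*(-⅛))) - 1161) = √((8 + (2 + 8 - ¼))/(4*(2 + 8 - ¼)) - 1161) = √((8 + 39/4)/(4*(39/4)) - 1161) = √((¼)*(4/39)*(71/4) - 1161) = √(71/156 - 1161) = √(-181045/156) = I*√7060755/78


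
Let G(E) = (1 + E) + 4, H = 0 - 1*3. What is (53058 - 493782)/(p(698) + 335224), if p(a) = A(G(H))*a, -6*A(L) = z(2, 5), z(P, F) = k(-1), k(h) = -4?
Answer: -330543/251767 ≈ -1.3129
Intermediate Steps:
H = -3 (H = 0 - 3 = -3)
z(P, F) = -4
G(E) = 5 + E
A(L) = ⅔ (A(L) = -⅙*(-4) = ⅔)
p(a) = 2*a/3
(53058 - 493782)/(p(698) + 335224) = (53058 - 493782)/((⅔)*698 + 335224) = -440724/(1396/3 + 335224) = -440724/1007068/3 = -440724*3/1007068 = -330543/251767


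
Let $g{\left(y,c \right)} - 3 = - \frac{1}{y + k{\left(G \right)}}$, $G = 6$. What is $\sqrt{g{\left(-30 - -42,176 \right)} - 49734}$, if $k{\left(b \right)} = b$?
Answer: $\frac{i \sqrt{1790318}}{6} \approx 223.0 i$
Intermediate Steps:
$g{\left(y,c \right)} = 3 - \frac{1}{6 + y}$ ($g{\left(y,c \right)} = 3 - \frac{1}{y + 6} = 3 - \frac{1}{6 + y}$)
$\sqrt{g{\left(-30 - -42,176 \right)} - 49734} = \sqrt{\frac{17 + 3 \left(-30 - -42\right)}{6 - -12} - 49734} = \sqrt{\frac{17 + 3 \left(-30 + 42\right)}{6 + \left(-30 + 42\right)} - 49734} = \sqrt{\frac{17 + 3 \cdot 12}{6 + 12} - 49734} = \sqrt{\frac{17 + 36}{18} - 49734} = \sqrt{\frac{1}{18} \cdot 53 - 49734} = \sqrt{\frac{53}{18} - 49734} = \sqrt{- \frac{895159}{18}} = \frac{i \sqrt{1790318}}{6}$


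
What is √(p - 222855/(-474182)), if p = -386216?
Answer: I*√86840009298965174/474182 ≈ 621.46*I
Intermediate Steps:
√(p - 222855/(-474182)) = √(-386216 - 222855/(-474182)) = √(-386216 - 222855*(-1/474182)) = √(-386216 + 222855/474182) = √(-183136452457/474182) = I*√86840009298965174/474182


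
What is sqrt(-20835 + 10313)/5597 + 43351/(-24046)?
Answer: -3941/2186 + I*sqrt(10522)/5597 ≈ -1.8028 + 0.018327*I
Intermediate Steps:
sqrt(-20835 + 10313)/5597 + 43351/(-24046) = sqrt(-10522)*(1/5597) + 43351*(-1/24046) = (I*sqrt(10522))*(1/5597) - 3941/2186 = I*sqrt(10522)/5597 - 3941/2186 = -3941/2186 + I*sqrt(10522)/5597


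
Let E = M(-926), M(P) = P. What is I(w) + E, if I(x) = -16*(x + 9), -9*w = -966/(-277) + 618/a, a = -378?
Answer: -167535898/157059 ≈ -1066.7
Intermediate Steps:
E = -926
w = -32327/157059 (w = -(-966/(-277) + 618/(-378))/9 = -(-966*(-1/277) + 618*(-1/378))/9 = -(966/277 - 103/63)/9 = -⅑*32327/17451 = -32327/157059 ≈ -0.20583)
I(x) = -144 - 16*x (I(x) = -16*(9 + x) = -144 - 16*x)
I(w) + E = (-144 - 16*(-32327/157059)) - 926 = (-144 + 517232/157059) - 926 = -22099264/157059 - 926 = -167535898/157059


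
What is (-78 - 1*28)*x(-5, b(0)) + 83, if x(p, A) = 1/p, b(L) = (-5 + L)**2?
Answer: 521/5 ≈ 104.20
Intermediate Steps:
(-78 - 1*28)*x(-5, b(0)) + 83 = (-78 - 1*28)/(-5) + 83 = (-78 - 28)*(-1/5) + 83 = -106*(-1/5) + 83 = 106/5 + 83 = 521/5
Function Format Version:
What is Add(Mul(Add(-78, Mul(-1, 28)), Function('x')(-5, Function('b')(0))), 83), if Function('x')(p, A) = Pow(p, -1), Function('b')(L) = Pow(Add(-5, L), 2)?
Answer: Rational(521, 5) ≈ 104.20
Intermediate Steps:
Add(Mul(Add(-78, Mul(-1, 28)), Function('x')(-5, Function('b')(0))), 83) = Add(Mul(Add(-78, Mul(-1, 28)), Pow(-5, -1)), 83) = Add(Mul(Add(-78, -28), Rational(-1, 5)), 83) = Add(Mul(-106, Rational(-1, 5)), 83) = Add(Rational(106, 5), 83) = Rational(521, 5)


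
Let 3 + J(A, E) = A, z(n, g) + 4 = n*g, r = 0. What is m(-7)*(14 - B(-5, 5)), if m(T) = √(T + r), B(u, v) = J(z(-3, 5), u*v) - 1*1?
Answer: 37*I*√7 ≈ 97.893*I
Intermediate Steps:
z(n, g) = -4 + g*n (z(n, g) = -4 + n*g = -4 + g*n)
J(A, E) = -3 + A
B(u, v) = -23 (B(u, v) = (-3 + (-4 + 5*(-3))) - 1*1 = (-3 + (-4 - 15)) - 1 = (-3 - 19) - 1 = -22 - 1 = -23)
m(T) = √T (m(T) = √(T + 0) = √T)
m(-7)*(14 - B(-5, 5)) = √(-7)*(14 - 1*(-23)) = (I*√7)*(14 + 23) = (I*√7)*37 = 37*I*√7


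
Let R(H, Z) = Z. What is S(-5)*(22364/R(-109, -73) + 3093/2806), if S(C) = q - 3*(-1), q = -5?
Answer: 62527595/102419 ≈ 610.51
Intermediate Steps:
S(C) = -2 (S(C) = -5 - 3*(-1) = -5 + 3 = -2)
S(-5)*(22364/R(-109, -73) + 3093/2806) = -2*(22364/(-73) + 3093/2806) = -2*(22364*(-1/73) + 3093*(1/2806)) = -2*(-22364/73 + 3093/2806) = -2*(-62527595/204838) = 62527595/102419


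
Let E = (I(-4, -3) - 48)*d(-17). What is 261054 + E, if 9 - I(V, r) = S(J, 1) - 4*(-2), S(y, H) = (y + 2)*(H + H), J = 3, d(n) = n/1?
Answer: 262023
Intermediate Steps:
d(n) = n (d(n) = n*1 = n)
S(y, H) = 2*H*(2 + y) (S(y, H) = (2 + y)*(2*H) = 2*H*(2 + y))
I(V, r) = -9 (I(V, r) = 9 - (2*1*(2 + 3) - 4*(-2)) = 9 - (2*1*5 + 8) = 9 - (10 + 8) = 9 - 1*18 = 9 - 18 = -9)
E = 969 (E = (-9 - 48)*(-17) = -57*(-17) = 969)
261054 + E = 261054 + 969 = 262023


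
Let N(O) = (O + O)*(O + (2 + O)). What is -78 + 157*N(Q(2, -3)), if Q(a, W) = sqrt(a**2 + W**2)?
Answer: 8086 + 628*sqrt(13) ≈ 10350.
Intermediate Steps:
Q(a, W) = sqrt(W**2 + a**2)
N(O) = 2*O*(2 + 2*O) (N(O) = (2*O)*(2 + 2*O) = 2*O*(2 + 2*O))
-78 + 157*N(Q(2, -3)) = -78 + 157*(4*sqrt((-3)**2 + 2**2)*(1 + sqrt((-3)**2 + 2**2))) = -78 + 157*(4*sqrt(9 + 4)*(1 + sqrt(9 + 4))) = -78 + 157*(4*sqrt(13)*(1 + sqrt(13))) = -78 + 628*sqrt(13)*(1 + sqrt(13))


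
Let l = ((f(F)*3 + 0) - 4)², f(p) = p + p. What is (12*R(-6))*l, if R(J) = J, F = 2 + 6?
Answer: -139392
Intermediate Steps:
F = 8
f(p) = 2*p
l = 1936 (l = (((2*8)*3 + 0) - 4)² = ((16*3 + 0) - 4)² = ((48 + 0) - 4)² = (48 - 4)² = 44² = 1936)
(12*R(-6))*l = (12*(-6))*1936 = -72*1936 = -139392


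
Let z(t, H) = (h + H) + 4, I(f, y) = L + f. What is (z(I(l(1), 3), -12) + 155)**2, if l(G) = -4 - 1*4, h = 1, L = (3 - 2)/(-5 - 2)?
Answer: 21904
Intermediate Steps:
L = -1/7 (L = 1/(-7) = 1*(-1/7) = -1/7 ≈ -0.14286)
l(G) = -8 (l(G) = -4 - 4 = -8)
I(f, y) = -1/7 + f
z(t, H) = 5 + H (z(t, H) = (1 + H) + 4 = 5 + H)
(z(I(l(1), 3), -12) + 155)**2 = ((5 - 12) + 155)**2 = (-7 + 155)**2 = 148**2 = 21904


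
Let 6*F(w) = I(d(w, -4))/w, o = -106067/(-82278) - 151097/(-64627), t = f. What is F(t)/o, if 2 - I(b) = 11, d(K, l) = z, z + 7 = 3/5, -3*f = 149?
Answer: 23928211377/2873725895275 ≈ 0.0083265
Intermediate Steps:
f = -149/3 (f = -⅓*149 = -149/3 ≈ -49.667)
t = -149/3 ≈ -49.667
o = 19286750975/5317380306 (o = -106067*(-1/82278) - 151097*(-1/64627) = 106067/82278 + 151097/64627 = 19286750975/5317380306 ≈ 3.6271)
z = -32/5 (z = -7 + 3/5 = -7 + 3*(⅕) = -7 + ⅗ = -32/5 ≈ -6.4000)
d(K, l) = -32/5
I(b) = -9 (I(b) = 2 - 1*11 = 2 - 11 = -9)
F(w) = -3/(2*w) (F(w) = (-9/w)/6 = -3/(2*w))
F(t)/o = (-3/(2*(-149/3)))/(19286750975/5317380306) = -3/2*(-3/149)*(5317380306/19286750975) = (9/298)*(5317380306/19286750975) = 23928211377/2873725895275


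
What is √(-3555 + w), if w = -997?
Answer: 2*I*√1138 ≈ 67.469*I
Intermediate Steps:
√(-3555 + w) = √(-3555 - 997) = √(-4552) = 2*I*√1138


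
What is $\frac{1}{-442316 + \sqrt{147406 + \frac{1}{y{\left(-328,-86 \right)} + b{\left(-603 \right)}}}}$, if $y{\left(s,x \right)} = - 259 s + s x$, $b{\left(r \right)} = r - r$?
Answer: $- \frac{50052478560}{22138995426281999} - \frac{2 \sqrt{471890297166690}}{22138995426281999} \approx -2.2628 \cdot 10^{-6}$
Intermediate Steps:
$b{\left(r \right)} = 0$
$\frac{1}{-442316 + \sqrt{147406 + \frac{1}{y{\left(-328,-86 \right)} + b{\left(-603 \right)}}}} = \frac{1}{-442316 + \sqrt{147406 + \frac{1}{- 328 \left(-259 - 86\right) + 0}}} = \frac{1}{-442316 + \sqrt{147406 + \frac{1}{\left(-328\right) \left(-345\right) + 0}}} = \frac{1}{-442316 + \sqrt{147406 + \frac{1}{113160 + 0}}} = \frac{1}{-442316 + \sqrt{147406 + \frac{1}{113160}}} = \frac{1}{-442316 + \sqrt{\frac{16680462961}{113160}}} = \frac{1}{-442316 + \frac{\sqrt{471890297166690}}{56580}}$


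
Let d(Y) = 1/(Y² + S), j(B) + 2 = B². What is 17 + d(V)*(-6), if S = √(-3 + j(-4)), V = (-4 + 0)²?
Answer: 1112389/65525 + 6*√11/65525 ≈ 16.977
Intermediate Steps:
V = 16 (V = (-4)² = 16)
j(B) = -2 + B²
S = √11 (S = √(-3 + (-2 + (-4)²)) = √(-3 + (-2 + 16)) = √(-3 + 14) = √11 ≈ 3.3166)
d(Y) = 1/(√11 + Y²) (d(Y) = 1/(Y² + √11) = 1/(√11 + Y²))
17 + d(V)*(-6) = 17 - 6/(√11 + 16²) = 17 - 6/(√11 + 256) = 17 - 6/(256 + √11)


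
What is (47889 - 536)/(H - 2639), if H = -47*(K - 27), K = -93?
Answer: 47353/3001 ≈ 15.779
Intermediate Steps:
H = 5640 (H = -47*(-93 - 27) = -47*(-120) = 5640)
(47889 - 536)/(H - 2639) = (47889 - 536)/(5640 - 2639) = 47353/3001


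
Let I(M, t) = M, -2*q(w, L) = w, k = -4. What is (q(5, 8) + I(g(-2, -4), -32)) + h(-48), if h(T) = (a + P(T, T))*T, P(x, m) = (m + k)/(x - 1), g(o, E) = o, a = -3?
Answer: 8679/98 ≈ 88.561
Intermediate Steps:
P(x, m) = (-4 + m)/(-1 + x) (P(x, m) = (m - 4)/(x - 1) = (-4 + m)/(-1 + x))
q(w, L) = -w/2
h(T) = T*(-3 + (-4 + T)/(-1 + T)) (h(T) = (-3 + (-4 + T)/(-1 + T))*T = T*(-3 + (-4 + T)/(-1 + T)))
(q(5, 8) + I(g(-2, -4), -32)) + h(-48) = (-½*5 - 2) - 48*(-1 - 2*(-48))/(-1 - 48) = (-5/2 - 2) - 48*(-1 + 96)/(-49) = -9/2 - 48*(-1/49)*95 = -9/2 + 4560/49 = 8679/98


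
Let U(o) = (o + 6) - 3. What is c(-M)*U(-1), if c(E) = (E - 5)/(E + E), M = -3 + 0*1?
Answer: -2/3 ≈ -0.66667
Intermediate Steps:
M = -3 (M = -3 + 0 = -3)
c(E) = (-5 + E)/(2*E) (c(E) = (-5 + E)/((2*E)) = (-5 + E)*(1/(2*E)) = (-5 + E)/(2*E))
U(o) = 3 + o (U(o) = (6 + o) - 3 = 3 + o)
c(-M)*U(-1) = ((-5 - 1*(-3))/(2*((-1*(-3)))))*(3 - 1) = ((1/2)*(-5 + 3)/3)*2 = ((1/2)*(1/3)*(-2))*2 = -1/3*2 = -2/3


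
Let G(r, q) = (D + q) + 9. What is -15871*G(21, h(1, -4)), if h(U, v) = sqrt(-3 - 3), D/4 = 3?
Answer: -333291 - 15871*I*sqrt(6) ≈ -3.3329e+5 - 38876.0*I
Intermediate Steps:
D = 12 (D = 4*3 = 12)
h(U, v) = I*sqrt(6) (h(U, v) = sqrt(-6) = I*sqrt(6))
G(r, q) = 21 + q (G(r, q) = (12 + q) + 9 = 21 + q)
-15871*G(21, h(1, -4)) = -15871*(21 + I*sqrt(6)) = -333291 - 15871*I*sqrt(6)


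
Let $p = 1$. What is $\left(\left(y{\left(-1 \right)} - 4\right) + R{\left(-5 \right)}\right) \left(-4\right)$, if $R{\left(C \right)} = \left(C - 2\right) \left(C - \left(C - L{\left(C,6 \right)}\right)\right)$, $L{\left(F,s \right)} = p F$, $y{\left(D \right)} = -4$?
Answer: $-108$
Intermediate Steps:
$L{\left(F,s \right)} = F$ ($L{\left(F,s \right)} = 1 F = F$)
$R{\left(C \right)} = C \left(-2 + C\right)$ ($R{\left(C \right)} = \left(C - 2\right) \left(C + \left(C - C\right)\right) = \left(-2 + C\right) \left(C + 0\right) = \left(-2 + C\right) C = C \left(-2 + C\right)$)
$\left(\left(y{\left(-1 \right)} - 4\right) + R{\left(-5 \right)}\right) \left(-4\right) = \left(\left(-4 - 4\right) - 5 \left(-2 - 5\right)\right) \left(-4\right) = \left(-8 - -35\right) \left(-4\right) = \left(-8 + 35\right) \left(-4\right) = 27 \left(-4\right) = -108$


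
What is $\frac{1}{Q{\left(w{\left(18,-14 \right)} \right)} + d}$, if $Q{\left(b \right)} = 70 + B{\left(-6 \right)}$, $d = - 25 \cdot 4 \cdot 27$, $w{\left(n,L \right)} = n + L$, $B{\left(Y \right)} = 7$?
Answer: $- \frac{1}{2623} \approx -0.00038124$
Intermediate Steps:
$w{\left(n,L \right)} = L + n$
$d = -2700$ ($d = \left(-25\right) 108 = -2700$)
$Q{\left(b \right)} = 77$ ($Q{\left(b \right)} = 70 + 7 = 77$)
$\frac{1}{Q{\left(w{\left(18,-14 \right)} \right)} + d} = \frac{1}{77 - 2700} = \frac{1}{-2623} = - \frac{1}{2623}$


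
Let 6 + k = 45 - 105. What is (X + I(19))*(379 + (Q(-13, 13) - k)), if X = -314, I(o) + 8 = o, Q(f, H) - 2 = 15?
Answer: -139986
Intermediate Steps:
Q(f, H) = 17 (Q(f, H) = 2 + 15 = 17)
I(o) = -8 + o
k = -66 (k = -6 + (45 - 105) = -6 - 60 = -66)
(X + I(19))*(379 + (Q(-13, 13) - k)) = (-314 + (-8 + 19))*(379 + (17 - 1*(-66))) = (-314 + 11)*(379 + (17 + 66)) = -303*(379 + 83) = -303*462 = -139986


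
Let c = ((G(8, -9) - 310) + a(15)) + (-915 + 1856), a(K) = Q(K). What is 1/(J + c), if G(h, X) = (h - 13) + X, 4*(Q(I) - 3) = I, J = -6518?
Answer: -4/23577 ≈ -0.00016966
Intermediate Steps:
Q(I) = 3 + I/4
a(K) = 3 + K/4
G(h, X) = -13 + X + h (G(h, X) = (-13 + h) + X = -13 + X + h)
c = 2495/4 (c = (((-13 - 9 + 8) - 310) + (3 + (¼)*15)) + (-915 + 1856) = ((-14 - 310) + (3 + 15/4)) + 941 = (-324 + 27/4) + 941 = -1269/4 + 941 = 2495/4 ≈ 623.75)
1/(J + c) = 1/(-6518 + 2495/4) = 1/(-23577/4) = -4/23577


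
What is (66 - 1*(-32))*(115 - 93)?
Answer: 2156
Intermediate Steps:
(66 - 1*(-32))*(115 - 93) = (66 + 32)*22 = 98*22 = 2156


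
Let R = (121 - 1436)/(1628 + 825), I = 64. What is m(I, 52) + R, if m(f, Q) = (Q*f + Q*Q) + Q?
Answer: 14922737/2453 ≈ 6083.5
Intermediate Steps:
m(f, Q) = Q + Q² + Q*f (m(f, Q) = (Q*f + Q²) + Q = (Q² + Q*f) + Q = Q + Q² + Q*f)
R = -1315/2453 ≈ -0.53608
m(I, 52) + R = 52*(1 + 52 + 64) - 1315/2453 = 52*117 - 1315/2453 = 6084 - 1315/2453 = 14922737/2453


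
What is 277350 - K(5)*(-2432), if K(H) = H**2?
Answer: 338150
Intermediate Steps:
277350 - K(5)*(-2432) = 277350 - 5**2*(-2432) = 277350 - 25*(-2432) = 277350 - 1*(-60800) = 277350 + 60800 = 338150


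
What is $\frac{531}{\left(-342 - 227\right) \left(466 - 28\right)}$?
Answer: $- \frac{177}{83074} \approx -0.0021306$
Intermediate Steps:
$\frac{531}{\left(-342 - 227\right) \left(466 - 28\right)} = \frac{531}{\left(-569\right) 438} = \frac{531}{-249222} = 531 \left(- \frac{1}{249222}\right) = - \frac{177}{83074}$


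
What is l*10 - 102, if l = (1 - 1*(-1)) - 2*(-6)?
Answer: 38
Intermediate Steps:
l = 14 (l = (1 + 1) + 12 = 2 + 12 = 14)
l*10 - 102 = 14*10 - 102 = 140 - 102 = 38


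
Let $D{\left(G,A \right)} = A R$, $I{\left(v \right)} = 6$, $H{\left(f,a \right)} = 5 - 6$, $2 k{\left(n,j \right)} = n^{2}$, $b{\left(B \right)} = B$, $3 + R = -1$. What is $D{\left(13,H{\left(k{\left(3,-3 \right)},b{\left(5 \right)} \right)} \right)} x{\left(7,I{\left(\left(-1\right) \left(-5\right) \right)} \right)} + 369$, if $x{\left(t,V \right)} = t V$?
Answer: $537$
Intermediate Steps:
$R = -4$ ($R = -3 - 1 = -4$)
$k{\left(n,j \right)} = \frac{n^{2}}{2}$
$H{\left(f,a \right)} = -1$ ($H{\left(f,a \right)} = 5 - 6 = -1$)
$x{\left(t,V \right)} = V t$
$D{\left(G,A \right)} = - 4 A$ ($D{\left(G,A \right)} = A \left(-4\right) = - 4 A$)
$D{\left(13,H{\left(k{\left(3,-3 \right)},b{\left(5 \right)} \right)} \right)} x{\left(7,I{\left(\left(-1\right) \left(-5\right) \right)} \right)} + 369 = \left(-4\right) \left(-1\right) 6 \cdot 7 + 369 = 4 \cdot 42 + 369 = 168 + 369 = 537$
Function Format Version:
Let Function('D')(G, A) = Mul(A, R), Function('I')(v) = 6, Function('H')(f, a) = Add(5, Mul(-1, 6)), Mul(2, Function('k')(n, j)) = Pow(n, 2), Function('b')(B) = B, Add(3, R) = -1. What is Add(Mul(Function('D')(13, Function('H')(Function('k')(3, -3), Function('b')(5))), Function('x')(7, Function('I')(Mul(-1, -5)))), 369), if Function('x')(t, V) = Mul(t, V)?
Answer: 537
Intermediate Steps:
R = -4 (R = Add(-3, -1) = -4)
Function('k')(n, j) = Mul(Rational(1, 2), Pow(n, 2))
Function('H')(f, a) = -1 (Function('H')(f, a) = Add(5, -6) = -1)
Function('x')(t, V) = Mul(V, t)
Function('D')(G, A) = Mul(-4, A) (Function('D')(G, A) = Mul(A, -4) = Mul(-4, A))
Add(Mul(Function('D')(13, Function('H')(Function('k')(3, -3), Function('b')(5))), Function('x')(7, Function('I')(Mul(-1, -5)))), 369) = Add(Mul(Mul(-4, -1), Mul(6, 7)), 369) = Add(Mul(4, 42), 369) = Add(168, 369) = 537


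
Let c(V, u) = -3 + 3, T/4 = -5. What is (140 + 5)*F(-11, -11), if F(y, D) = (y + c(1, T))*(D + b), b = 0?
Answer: 17545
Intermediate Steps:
T = -20 (T = 4*(-5) = -20)
c(V, u) = 0
F(y, D) = D*y (F(y, D) = (y + 0)*(D + 0) = y*D = D*y)
(140 + 5)*F(-11, -11) = (140 + 5)*(-11*(-11)) = 145*121 = 17545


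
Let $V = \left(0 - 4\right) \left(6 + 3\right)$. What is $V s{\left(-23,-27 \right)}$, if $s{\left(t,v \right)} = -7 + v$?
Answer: $1224$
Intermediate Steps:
$V = -36$ ($V = \left(-4\right) 9 = -36$)
$V s{\left(-23,-27 \right)} = - 36 \left(-7 - 27\right) = \left(-36\right) \left(-34\right) = 1224$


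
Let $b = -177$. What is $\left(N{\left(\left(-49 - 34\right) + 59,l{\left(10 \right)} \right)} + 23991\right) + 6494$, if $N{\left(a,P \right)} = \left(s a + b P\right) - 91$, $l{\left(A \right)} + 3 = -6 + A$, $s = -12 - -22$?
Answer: $29977$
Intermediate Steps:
$s = 10$ ($s = -12 + 22 = 10$)
$l{\left(A \right)} = -9 + A$ ($l{\left(A \right)} = -3 + \left(-6 + A\right) = -9 + A$)
$N{\left(a,P \right)} = -91 - 177 P + 10 a$ ($N{\left(a,P \right)} = \left(10 a - 177 P\right) - 91 = \left(- 177 P + 10 a\right) - 91 = -91 - 177 P + 10 a$)
$\left(N{\left(\left(-49 - 34\right) + 59,l{\left(10 \right)} \right)} + 23991\right) + 6494 = \left(\left(-91 - 177 \left(-9 + 10\right) + 10 \left(\left(-49 - 34\right) + 59\right)\right) + 23991\right) + 6494 = \left(\left(-91 - 177 + 10 \left(-83 + 59\right)\right) + 23991\right) + 6494 = \left(\left(-91 - 177 + 10 \left(-24\right)\right) + 23991\right) + 6494 = \left(\left(-91 - 177 - 240\right) + 23991\right) + 6494 = \left(-508 + 23991\right) + 6494 = 23483 + 6494 = 29977$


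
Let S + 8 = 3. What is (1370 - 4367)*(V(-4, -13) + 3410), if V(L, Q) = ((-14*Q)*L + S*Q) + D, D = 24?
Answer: -8304687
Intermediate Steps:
S = -5 (S = -8 + 3 = -5)
V(L, Q) = 24 - 5*Q - 14*L*Q (V(L, Q) = ((-14*Q)*L - 5*Q) + 24 = (-14*L*Q - 5*Q) + 24 = (-5*Q - 14*L*Q) + 24 = 24 - 5*Q - 14*L*Q)
(1370 - 4367)*(V(-4, -13) + 3410) = (1370 - 4367)*((24 - 5*(-13) - 14*(-4)*(-13)) + 3410) = -2997*((24 + 65 - 728) + 3410) = -2997*(-639 + 3410) = -2997*2771 = -8304687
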